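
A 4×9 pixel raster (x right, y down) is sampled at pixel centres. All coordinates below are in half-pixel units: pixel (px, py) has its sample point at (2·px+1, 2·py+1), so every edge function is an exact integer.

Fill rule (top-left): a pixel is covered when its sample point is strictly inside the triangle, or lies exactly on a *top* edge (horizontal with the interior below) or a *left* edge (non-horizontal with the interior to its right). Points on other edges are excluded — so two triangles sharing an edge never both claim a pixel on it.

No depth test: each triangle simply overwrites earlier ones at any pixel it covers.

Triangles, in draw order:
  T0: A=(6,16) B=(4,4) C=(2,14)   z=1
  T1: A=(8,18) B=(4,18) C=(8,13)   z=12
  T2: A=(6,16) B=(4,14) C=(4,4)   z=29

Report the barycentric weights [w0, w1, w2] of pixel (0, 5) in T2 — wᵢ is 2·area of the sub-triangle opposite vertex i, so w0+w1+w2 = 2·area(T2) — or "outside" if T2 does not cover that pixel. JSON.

T0:
  2·area = 44  (B↔C swapped to make it positive)
  edge (6, 16)→(2, 14): d=(-4,-2) top-left  bias=+0
  edge (2, 14)→(4, 4): d=(2,-10) top-left  bias=+0
  edge (4, 4)→(6, 16): d=(2,12) right/bottom  bias=-1
    (1,4)@(3, 9): e=[22,0,22] → █  [on edge]
    (2,4)@(5, 9): e=[26,20,-2] → ·
    (1,5)@(3, 11): e=[14,4,26] → █
    (2,5)@(5, 11): e=[18,24,2] → █
    (3,5)@(7, 11): e=[22,44,-22] → ·
    (1,6)@(3, 13): e=[6,8,30] → █
    (3,6)@(7, 13): e=[14,48,-18] → ·
    (1,7)@(3, 15): e=[-2,12,34] → ·
    (2,7)@(5, 15): e=[2,32,10] → █
    (3,7)@(7, 15): e=[6,52,-14] → ·
    (2,8)@(5, 17): e=[-6,36,14] → ·
  covered (6 px):
    · · · ·
    · · · ·
    · · · ·
    · · · ·
    · █ · ·
    · █ █ ·
    · █ █ ·
    · · █ ·
    · · · ·
T1:
  2·area = 20
  edge (8, 18)→(4, 18): d=(-4,0) right/bottom  bias=-1
  edge (4, 18)→(8, 13): d=(4,-5) top-left  bias=+0
  edge (8, 13)→(8, 18): d=(0,5) right/bottom  bias=-1
    (3,7)@(7, 15): e=[12,3,5] → █
    (2,8)@(5, 17): e=[4,1,15] → █
  covered (3 px):
    · · · ·
    · · · ·
    · · · ·
    · · · ·
    · · · ·
    · · · ·
    · · · ·
    · · · █
    · · █ █
T2:
  2·area = 20
  edge (6, 16)→(4, 14): d=(-2,-2) top-left  bias=+0
  edge (4, 14)→(4, 4): d=(0,-10) top-left  bias=+0
  edge (4, 4)→(6, 16): d=(2,12) right/bottom  bias=-1
    (0,5)@(1, 11): e=[0,-30,50] → ·  [on edge]
    (2,5)@(5, 11): e=[8,10,2] → █
    (3,5)@(7, 11): e=[12,30,-22] → ·
    (1,6)@(3, 13): e=[0,-10,30] → ·  [on edge]
    (2,6)@(5, 13): e=[4,10,6] → █
    (3,6)@(7, 13): e=[8,30,-18] → ·
    (2,7)@(5, 15): e=[0,10,10] → █  [on edge]
    (3,7)@(7, 15): e=[4,30,-14] → ·
    (2,8)@(5, 17): e=[-4,10,14] → ·
    (3,8)@(7, 17): e=[0,30,-10] → ·  [on edge]
  covered (3 px):
    · · · ·
    · · · ·
    · · · ·
    · · · ·
    · · · ·
    · · █ ·
    · · █ ·
    · · █ ·
    · · · ·

Result: "outside"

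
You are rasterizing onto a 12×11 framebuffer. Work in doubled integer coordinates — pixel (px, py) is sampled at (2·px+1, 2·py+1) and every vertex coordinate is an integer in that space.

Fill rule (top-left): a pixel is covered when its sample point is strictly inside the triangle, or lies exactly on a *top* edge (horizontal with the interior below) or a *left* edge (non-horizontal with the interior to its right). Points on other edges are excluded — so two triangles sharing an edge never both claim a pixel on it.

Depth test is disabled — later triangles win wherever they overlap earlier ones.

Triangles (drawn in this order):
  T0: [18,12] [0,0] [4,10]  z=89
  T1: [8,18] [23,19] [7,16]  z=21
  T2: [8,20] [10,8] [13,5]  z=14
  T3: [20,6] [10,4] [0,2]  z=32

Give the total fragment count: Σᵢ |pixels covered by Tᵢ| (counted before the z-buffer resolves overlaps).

T0:
  2·area = 132  (B↔C swapped to make it positive)
  edge (18, 12)→(4, 10): d=(-14,-2) top-left  bias=+0
  edge (4, 10)→(0, 0): d=(-4,-10) top-left  bias=+0
  edge (0, 0)→(18, 12): d=(18,12) right/bottom  bias=-1
    (0,0)@(1, 1): e=[120,6,6] → #
    (1,0)@(3, 1): e=[124,26,-18] → ·
    (0,1)@(1, 3): e=[92,-2,42] → ·
    (1,1)@(3, 3): e=[96,18,18] → #
    (2,1)@(5, 3): e=[100,38,-6] → ·
    (1,2)@(3, 5): e=[68,10,54] → #
    (2,2)@(5, 5): e=[72,30,30] → #
    (3,2)@(7, 5): e=[76,50,6] → #
    (4,2)@(9, 5): e=[80,70,-18] → ·
    (1,3)@(3, 7): e=[40,2,90] → #
    (4,3)@(9, 7): e=[52,62,18] → #
    (5,3)@(11, 7): e=[56,82,-6] → ·
    (5,5)@(11, 11): e=[0,66,66] → #  [on edge]
  covered (17 px):
    # · · · · · · · · · · ·
    · # · · · · · · · · · ·
    · # # # · · · · · · · ·
    · # # # # · · · · · · ·
    · · # # # # # · · · · ·
    · · · · · # # # · · · ·
    · · · · · · · · · · · ·
    · · · · · · · · · · · ·
    · · · · · · · · · · · ·
    · · · · · · · · · · · ·
    · · · · · · · · · · · ·
T1:
  2·area = 29  (B↔C swapped to make it positive)
  edge (8, 18)→(7, 16): d=(-1,-2) top-left  bias=+0
  edge (7, 16)→(23, 19): d=(16,3) right/bottom  bias=-1
  edge (23, 19)→(8, 18): d=(-15,-1) top-left  bias=+0
    (4,8)@(9, 17): e=[3,10,16] → #
    (5,8)@(11, 17): e=[7,4,18] → #
    (6,8)@(13, 17): e=[11,-2,20] → ·
    (4,9)@(9, 19): e=[1,42,-14] → ·
    (5,9)@(11, 19): e=[5,36,-12] → ·
    (11,9)@(23, 19): e=[29,0,0] → ·  [on edge]
  covered (2 px):
    · · · · · · · · · · · ·
    · · · · · · · · · · · ·
    · · · · · · · · · · · ·
    · · · · · · · · · · · ·
    · · · · · · · · · · · ·
    · · · · · · · · · · · ·
    · · · · · · · · · · · ·
    · · · · · · · · · · · ·
    · · · · # # · · · · · ·
    · · · · · · · · · · · ·
    · · · · · · · · · · · ·
T2:
  2·area = 30
  edge (8, 20)→(10, 8): d=(2,-12) top-left  bias=+0
  edge (10, 8)→(13, 5): d=(3,-3) top-left  bias=+0
  edge (13, 5)→(8, 20): d=(-5,15) right/bottom  bias=-1
    (8,0)@(17, 1): e=[70,0,-40] → ·  [on edge]
    (7,1)@(15, 3): e=[50,0,-20] → ·  [on edge]
    (6,2)@(13, 5): e=[30,0,0] → ·  [on edge]
    (5,3)@(11, 7): e=[10,0,20] → #  [on edge]
    (6,3)@(13, 7): e=[34,6,-10] → ·
    (4,4)@(9, 9): e=[-10,0,40] → ·  [on edge]
    (5,4)@(11, 9): e=[14,6,10] → #
    (6,4)@(13, 9): e=[38,12,-20] → ·
    (3,5)@(7, 11): e=[-30,0,60] → ·  [on edge]
    (5,5)@(11, 11): e=[18,12,0] → ·  [on edge]
    (2,6)@(5, 13): e=[-50,0,80] → ·  [on edge]
    (1,7)@(3, 15): e=[-70,0,100] → ·  [on edge]
    (0,8)@(1, 17): e=[-90,0,120] → ·  [on edge]
    (4,8)@(9, 17): e=[6,24,0] → ·  [on edge]
  covered (3 px):
    · · · · · · · · · · · ·
    · · · · · · · · · · · ·
    · · · · · · · · · · · ·
    · · · · · # · · · · · ·
    · · · · · # · · · · · ·
    · · · · · · · · · · · ·
    · · · · · · · · · · · ·
    · · · · # · · · · · · ·
    · · · · · · · · · · · ·
    · · · · · · · · · · · ·
    · · · · · · · · · · · ·
T3:
  degenerate (2·area = 0) — covers nothing

Answer: 22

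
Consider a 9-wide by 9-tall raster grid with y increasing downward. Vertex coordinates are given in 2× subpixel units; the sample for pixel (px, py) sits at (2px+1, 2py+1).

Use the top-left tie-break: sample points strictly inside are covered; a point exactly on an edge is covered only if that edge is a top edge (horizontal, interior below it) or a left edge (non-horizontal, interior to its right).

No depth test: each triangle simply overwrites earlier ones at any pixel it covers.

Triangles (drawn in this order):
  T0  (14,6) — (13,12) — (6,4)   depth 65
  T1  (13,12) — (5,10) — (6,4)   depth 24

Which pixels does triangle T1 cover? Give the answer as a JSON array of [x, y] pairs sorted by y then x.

T0:
  2·area = 50
  edge (14, 6)→(13, 12): d=(-1,6) right/bottom  bias=-1
  edge (13, 12)→(6, 4): d=(-7,-8) top-left  bias=+0
  edge (6, 4)→(14, 6): d=(8,2) right/bottom  bias=-1
    (3,2)@(7, 5): e=[43,1,6] → X
    (4,2)@(9, 5): e=[31,17,2] → X
    (5,2)@(11, 5): e=[19,33,-2] → .
    (3,3)@(7, 7): e=[41,-13,22] → .
    (4,3)@(9, 7): e=[29,3,18] → X
    (5,3)@(11, 7): e=[17,19,14] → X
    (6,3)@(13, 7): e=[5,35,10] → X
    (7,3)@(15, 7): e=[-7,51,6] → .
    (4,4)@(9, 9): e=[27,-11,34] → .
    (5,4)@(11, 9): e=[15,5,30] → X
    (7,4)@(15, 9): e=[-9,37,22] → .
    (5,5)@(11, 11): e=[13,-9,46] → .
  covered (8 px):
    . . . . . . . . .
    . . . . . . . . .
    . . . X X . . . .
    . . . . X X X . .
    . . . . . X X . .
    . . . . . . X . .
    . . . . . . . . .
    . . . . . . . . .
    . . . . . . . . .
T1:
  2·area = 50
  edge (13, 12)→(5, 10): d=(-8,-2) top-left  bias=+0
  edge (5, 10)→(6, 4): d=(1,-6) top-left  bias=+0
  edge (6, 4)→(13, 12): d=(7,8) right/bottom  bias=-1
    (3,3)@(7, 7): e=[28,9,13] → X
    (4,3)@(9, 7): e=[32,21,-3] → .
    (0,4)@(1, 9): e=[0,-25,75] → .  [on edge]
    (3,4)@(7, 9): e=[12,11,27] → X
    (4,4)@(9, 9): e=[16,23,11] → X
    (5,4)@(11, 9): e=[20,35,-5] → .
    (3,5)@(7, 11): e=[-4,13,41] → .
    (4,5)@(9, 11): e=[0,25,25] → X  [on edge]
    (5,5)@(11, 11): e=[4,37,9] → X
    (6,5)@(13, 11): e=[8,49,-7] → .
    (4,6)@(9, 13): e=[-16,27,39] → .
    (5,6)@(11, 13): e=[-12,39,23] → .
    (8,6)@(17, 13): e=[0,75,-25] → .  [on edge]
  covered (5 px):
    . . . . . . . . .
    . . . . . . . . .
    . . . . . . . . .
    . . . X . . . . .
    . . . X X . . . .
    . . . . X X . . .
    . . . . . . . . .
    . . . . . . . . .
    . . . . . . . . .

Answer: [[3,3],[3,4],[4,4],[4,5],[5,5]]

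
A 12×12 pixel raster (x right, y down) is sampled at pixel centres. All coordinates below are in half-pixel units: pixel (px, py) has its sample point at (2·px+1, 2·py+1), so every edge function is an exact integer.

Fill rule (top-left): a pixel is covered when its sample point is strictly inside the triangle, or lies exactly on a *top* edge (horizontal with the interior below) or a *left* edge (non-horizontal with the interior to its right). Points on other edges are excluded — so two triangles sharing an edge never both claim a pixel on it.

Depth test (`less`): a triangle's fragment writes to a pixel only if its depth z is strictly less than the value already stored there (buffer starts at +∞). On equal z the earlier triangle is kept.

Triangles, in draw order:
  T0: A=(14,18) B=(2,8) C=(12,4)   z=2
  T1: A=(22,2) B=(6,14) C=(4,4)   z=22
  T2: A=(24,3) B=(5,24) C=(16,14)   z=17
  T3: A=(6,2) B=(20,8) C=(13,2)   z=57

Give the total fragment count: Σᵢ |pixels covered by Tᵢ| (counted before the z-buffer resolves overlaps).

T0:
  2·area = 148
  edge (14, 18)→(2, 8): d=(-12,-10) top-left  bias=+0
  edge (2, 8)→(12, 4): d=(10,-4) top-left  bias=+0
  edge (12, 4)→(14, 18): d=(2,14) right/bottom  bias=-1
    (5,2)@(11, 5): e=[126,6,16] → X
    (6,2)@(13, 5): e=[146,14,-12] → .
    (2,3)@(5, 7): e=[42,2,104] → X
    (3,3)@(7, 7): e=[62,10,76] → X
    (4,3)@(9, 7): e=[82,18,48] → X
    (6,3)@(13, 7): e=[122,34,-8] → .
    (2,4)@(5, 9): e=[18,22,108] → X
    (6,4)@(13, 9): e=[98,54,-4] → .
    (2,5)@(5, 11): e=[-6,42,112] → .
    (3,5)@(7, 11): e=[14,50,84] → X
    (6,5)@(13, 11): e=[74,74,0] → .  [on edge]
    (3,6)@(7, 13): e=[-10,70,88] → .
  covered (18 px):
    . . . . . . . . . . . .
    . . . . . . . . . . . .
    . . . . . X . . . . . .
    . . X X X X . . . . . .
    . . X X X X . . . . . .
    . . . X X X . . . . . .
    . . . . X X X . . . . .
    . . . . . X X . . . . .
    . . . . . . X . . . . .
    . . . . . . . . . . . .
    . . . . . . . . . . . .
    . . . . . . . . . . . .
T1:
  2·area = 184
  edge (22, 2)→(6, 14): d=(-16,12) right/bottom  bias=-1
  edge (6, 14)→(4, 4): d=(-2,-10) top-left  bias=+0
  edge (4, 4)→(22, 2): d=(18,-2) top-left  bias=+0
    (6,1)@(13, 3): e=[92,92,0] → X  [on edge]
    (7,1)@(15, 3): e=[68,112,4] → X
    (8,1)@(17, 3): e=[44,132,8] → X
    (9,1)@(19, 3): e=[20,152,12] → X
    (10,1)@(21, 3): e=[-4,172,16] → .
    (2,2)@(5, 5): e=[156,8,20] → X
    (3,2)@(7, 5): e=[132,28,24] → X
    (4,2)@(9, 5): e=[108,48,28] → X
    (5,2)@(11, 5): e=[84,68,32] → X
    (9,2)@(19, 5): e=[-12,148,48] → .
    (2,3)@(5, 7): e=[124,4,56] → X
    (8,3)@(17, 7): e=[-20,124,80] → .
    (2,4)@(5, 9): e=[92,0,92] → X  [on edge]
    (3,9)@(7, 19): e=[-92,0,276] → .  [on edge]
  covered (24 px):
    . . . . . . . . . . . .
    . . . . . . X X X X . .
    . . X X X X X X X . . .
    . . X X X X X X . . . .
    . . X X X X . . . . . .
    . . . X X . . . . . . .
    . . . X . . . . . . . .
    . . . . . . . . . . . .
    . . . . . . . . . . . .
    . . . . . . . . . . . .
    . . . . . . . . . . . .
    . . . . . . . . . . . .
T2:
  2·area = 41  (B↔C swapped to make it positive)
  edge (24, 3)→(16, 14): d=(-8,11) right/bottom  bias=-1
  edge (16, 14)→(5, 24): d=(-11,10) right/bottom  bias=-1
  edge (5, 24)→(24, 3): d=(19,-21) top-left  bias=+0
    (10,3)@(21, 7): e=[1,27,13] → X
    (11,3)@(23, 7): e=[-21,7,55] → .
    (9,4)@(19, 9): e=[7,25,9] → X
    (10,4)@(21, 9): e=[-15,5,51] → .
    (8,5)@(17, 11): e=[13,23,5] → X
    (9,5)@(19, 11): e=[-9,3,47] → .
    (7,6)@(15, 13): e=[19,21,1] → X
    (8,6)@(17, 13): e=[-3,1,43] → .
    (7,7)@(15, 15): e=[3,-1,39] → .
  covered (4 px):
    . . . . . . . . . . . .
    . . . . . . . . . . . .
    . . . . . . . . . . . .
    . . . . . . . . . . X .
    . . . . . . . . . X . .
    . . . . . . . . X . . .
    . . . . . . . X . . . .
    . . . . . . . . . . . .
    . . . . . . . . . . . .
    . . . . . . . . . . . .
    . . . . . . . . . . . .
    . . . . . . . . . . . .
T3:
  2·area = 42  (B↔C swapped to make it positive)
  edge (6, 2)→(13, 2): d=(7,0) top-left  bias=+0
  edge (13, 2)→(20, 8): d=(7,6) right/bottom  bias=-1
  edge (20, 8)→(6, 2): d=(-14,-6) top-left  bias=+0
    (4,1)@(9, 3): e=[7,31,4] → X
    (5,1)@(11, 3): e=[7,19,16] → X
    (6,1)@(13, 3): e=[7,7,28] → X
    (7,1)@(15, 3): e=[7,-5,40] → .
    (4,2)@(9, 5): e=[21,45,-24] → .
    (5,2)@(11, 5): e=[21,33,-12] → .
    (6,2)@(13, 5): e=[21,21,0] → X  [on edge]
    (7,2)@(15, 5): e=[21,9,12] → X
    (8,2)@(17, 5): e=[21,-3,24] → .
    (6,3)@(13, 7): e=[35,35,-28] → .
    (7,3)@(15, 7): e=[35,23,-16] → .
  covered (5 px):
    . . . . . . . . . . . .
    . . . . X X X . . . . .
    . . . . . . X X . . . .
    . . . . . . . . . . . .
    . . . . . . . . . . . .
    . . . . . . . . . . . .
    . . . . . . . . . . . .
    . . . . . . . . . . . .
    . . . . . . . . . . . .
    . . . . . . . . . . . .
    . . . . . . . . . . . .
    . . . . . . . . . . . .

Final: 51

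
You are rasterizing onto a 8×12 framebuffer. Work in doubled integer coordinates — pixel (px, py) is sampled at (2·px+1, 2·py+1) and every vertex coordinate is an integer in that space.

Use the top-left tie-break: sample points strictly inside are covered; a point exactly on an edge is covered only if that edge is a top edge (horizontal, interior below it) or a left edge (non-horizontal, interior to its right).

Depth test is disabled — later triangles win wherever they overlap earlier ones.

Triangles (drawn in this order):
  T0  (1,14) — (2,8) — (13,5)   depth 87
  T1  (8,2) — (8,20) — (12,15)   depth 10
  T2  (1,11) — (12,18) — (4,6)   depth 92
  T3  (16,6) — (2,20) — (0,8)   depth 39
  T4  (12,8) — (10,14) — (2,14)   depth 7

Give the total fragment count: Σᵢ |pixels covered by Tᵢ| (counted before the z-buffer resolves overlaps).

T0:
  2·area = 63
  edge (1, 14)→(2, 8): d=(1,-6) top-left  bias=+0
  edge (2, 8)→(13, 5): d=(11,-3) top-left  bias=+0
  edge (13, 5)→(1, 14): d=(-12,9) right/bottom  bias=-1
    (6,2)@(13, 5): e=[63,0,0] → ·  [on edge]
    (3,3)@(7, 7): e=[29,4,30] → █
    (4,3)@(9, 7): e=[41,10,12] → █
    (5,3)@(11, 7): e=[53,16,-6] → ·
    (1,4)@(3, 9): e=[7,14,42] → █
    (2,4)@(5, 9): e=[19,20,24] → █
    (4,4)@(9, 9): e=[43,32,-12] → ·
    (1,5)@(3, 11): e=[9,36,18] → █
    (2,5)@(5, 11): e=[21,42,0] → ·  [on edge]
    (3,5)@(7, 11): e=[33,48,-18] → ·
    (1,6)@(3, 13): e=[11,58,-6] → ·
  covered (6 px):
    · · · · · · · ·
    · · · · · · · ·
    · · · · · · · ·
    · · · █ █ · · ·
    · █ █ █ · · · ·
    · █ · · · · · ·
    · · · · · · · ·
    · · · · · · · ·
    · · · · · · · ·
    · · · · · · · ·
    · · · · · · · ·
    · · · · · · · ·
T1:
  2·area = 72  (B↔C swapped to make it positive)
  edge (8, 2)→(12, 15): d=(4,13) right/bottom  bias=-1
  edge (12, 15)→(8, 20): d=(-4,5) right/bottom  bias=-1
  edge (8, 20)→(8, 2): d=(0,-18) top-left  bias=+0
    (4,3)@(9, 7): e=[7,47,18] → █
    (5,3)@(11, 7): e=[-19,37,54] → ·
    (4,4)@(9, 9): e=[15,39,18] → █
    (5,4)@(11, 9): e=[-11,29,54] → ·
    (4,5)@(9, 11): e=[23,31,18] → █
    (5,5)@(11, 11): e=[-3,21,54] → ·
    (4,6)@(9, 13): e=[31,23,18] → █
    (5,6)@(11, 13): e=[5,13,54] → █
    (6,6)@(13, 13): e=[-21,3,90] → ·
    (4,7)@(9, 15): e=[39,15,18] → █
    (6,7)@(13, 15): e=[-13,-5,90] → ·
    (4,8)@(9, 17): e=[47,7,18] → █
  covered (8 px):
    · · · · · · · ·
    · · · · · · · ·
    · · · · · · · ·
    · · · · █ · · ·
    · · · · █ · · ·
    · · · · █ · · ·
    · · · · █ █ · ·
    · · · · █ █ · ·
    · · · · █ · · ·
    · · · · · · · ·
    · · · · · · · ·
    · · · · · · · ·
T2:
  2·area = 76  (B↔C swapped to make it positive)
  edge (1, 11)→(4, 6): d=(3,-5) top-left  bias=+0
  edge (4, 6)→(12, 18): d=(8,12) right/bottom  bias=-1
  edge (12, 18)→(1, 11): d=(-11,-7) top-left  bias=+0
    (3,0)@(7, 1): e=[0,-76,152] → ·  [on edge]
    (1,4)@(3, 9): e=[4,36,36] → █
    (2,4)@(5, 9): e=[14,12,50] → █
    (3,4)@(7, 9): e=[24,-12,64] → ·
    (0,5)@(1, 11): e=[0,76,0] → █  [on edge]
    (3,5)@(7, 11): e=[30,4,42] → █
    (4,5)@(9, 11): e=[40,-20,56] → ·
    (0,6)@(1, 13): e=[6,92,-22] → ·
    (1,6)@(3, 13): e=[16,68,-8] → ·
    (2,6)@(5, 13): e=[26,44,6] → █
    (4,6)@(9, 13): e=[46,-4,34] → ·
    (2,7)@(5, 15): e=[32,60,-16] → ·
  covered (10 px):
    · · · · · · · ·
    · · · · · · · ·
    · · · · · · · ·
    · · · · · · · ·
    · █ █ · · · · ·
    █ █ █ █ · · · ·
    · · █ █ · · · ·
    · · · · █ · · ·
    · · · · · █ · ·
    · · · · · · · ·
    · · · · · · · ·
    · · · · · · · ·
T3:
  2·area = 196
  edge (16, 6)→(2, 20): d=(-14,14) right/bottom  bias=-1
  edge (2, 20)→(0, 8): d=(-2,-12) top-left  bias=+0
  edge (0, 8)→(16, 6): d=(16,-2) top-left  bias=+0
    (4,3)@(9, 7): e=[84,110,2] → █
    (5,3)@(11, 7): e=[56,134,6] → █
    (6,3)@(13, 7): e=[28,158,10] → █
    (7,3)@(15, 7): e=[0,182,14] → ·  [on edge]
    (0,4)@(1, 9): e=[168,10,18] → █
    (1,4)@(3, 9): e=[140,34,22] → █
    (2,4)@(5, 9): e=[112,58,26] → █
    (3,4)@(7, 9): e=[84,82,30] → █
    (6,4)@(13, 9): e=[0,154,42] → ·  [on edge]
    (0,5)@(1, 11): e=[140,6,50] → █
    (5,5)@(11, 11): e=[0,126,70] → ·  [on edge]
    (0,6)@(1, 13): e=[112,2,82] → █
    (4,6)@(9, 13): e=[0,98,98] → ·  [on edge]
    (3,7)@(7, 15): e=[0,70,126] → ·  [on edge]
    (2,8)@(5, 17): e=[0,42,154] → ·  [on edge]
    (1,9)@(3, 19): e=[0,14,182] → ·  [on edge]
    (0,10)@(1, 21): e=[0,-14,210] → ·  [on edge]
  covered (21 px):
    · · · · · · · ·
    · · · · · · · ·
    · · · · · · · ·
    · · · · █ █ █ ·
    █ █ █ █ █ █ · ·
    █ █ █ █ █ · · ·
    █ █ █ █ · · · ·
    · █ █ · · · · ·
    · █ · · · · · ·
    · · · · · · · ·
    · · · · · · · ·
    · · · · · · · ·
T4:
  2·area = 48
  edge (12, 8)→(10, 14): d=(-2,6) right/bottom  bias=-1
  edge (10, 14)→(2, 14): d=(-8,0) right/bottom  bias=-1
  edge (2, 14)→(12, 8): d=(10,-6) top-left  bias=+0
    (6,2)@(13, 5): e=[0,72,-24] → ·  [on edge]
    (5,4)@(11, 9): e=[4,40,4] → █
    (6,4)@(13, 9): e=[-8,40,16] → ·
    (3,5)@(7, 11): e=[24,24,0] → █  [on edge]
    (4,5)@(9, 11): e=[12,24,12] → █
    (5,5)@(11, 11): e=[0,24,24] → ·  [on edge]
    (2,6)@(5, 13): e=[32,8,8] → █
    (5,6)@(11, 13): e=[-4,8,44] → ·
    (2,7)@(5, 15): e=[28,-8,28] → ·
    (3,7)@(7, 15): e=[16,-8,40] → ·
    (4,7)@(9, 15): e=[4,-8,52] → ·
    (4,8)@(9, 17): e=[0,-24,72] → ·  [on edge]
    (3,11)@(7, 23): e=[0,-72,120] → ·  [on edge]
  covered (6 px):
    · · · · · · · ·
    · · · · · · · ·
    · · · · · · · ·
    · · · · · · · ·
    · · · · · █ · ·
    · · · █ █ · · ·
    · · █ █ █ · · ·
    · · · · · · · ·
    · · · · · · · ·
    · · · · · · · ·
    · · · · · · · ·
    · · · · · · · ·

Result: 51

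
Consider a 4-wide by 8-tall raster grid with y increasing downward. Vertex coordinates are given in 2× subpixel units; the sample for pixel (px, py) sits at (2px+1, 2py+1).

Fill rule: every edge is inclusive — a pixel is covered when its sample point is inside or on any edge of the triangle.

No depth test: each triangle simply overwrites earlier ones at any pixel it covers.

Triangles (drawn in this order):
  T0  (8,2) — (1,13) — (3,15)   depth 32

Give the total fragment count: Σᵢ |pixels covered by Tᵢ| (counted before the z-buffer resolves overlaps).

T0:
  2·area = 36  (B↔C swapped to make it positive)
  edge (8, 2)→(3, 15): d=(-5,13) inclusive
  edge (3, 15)→(1, 13): d=(-2,-2) inclusive
  edge (1, 13)→(8, 2): d=(7,-11) inclusive
    (2,3)@(5, 7): e=[14,20,2] → X
    (3,3)@(7, 7): e=[-12,24,24] → .
    (2,4)@(5, 9): e=[4,16,16] → X
    (3,4)@(7, 9): e=[-22,20,38] → .
    (1,5)@(3, 11): e=[20,8,8] → X
    (2,5)@(5, 11): e=[-6,12,30] → .
    (0,6)@(1, 13): e=[36,0,0] → X  [on edge]
    (2,6)@(5, 13): e=[-16,8,44] → .
    (0,7)@(1, 15): e=[26,-4,14] → .
    (1,7)@(3, 15): e=[0,0,36] → X  [on edge]
    (2,7)@(5, 15): e=[-26,4,58] → .
  covered (6 px):
    . . . .
    . . . .
    . . . .
    . . X .
    . . X .
    . X . .
    X X . .
    . X . .

Result: 6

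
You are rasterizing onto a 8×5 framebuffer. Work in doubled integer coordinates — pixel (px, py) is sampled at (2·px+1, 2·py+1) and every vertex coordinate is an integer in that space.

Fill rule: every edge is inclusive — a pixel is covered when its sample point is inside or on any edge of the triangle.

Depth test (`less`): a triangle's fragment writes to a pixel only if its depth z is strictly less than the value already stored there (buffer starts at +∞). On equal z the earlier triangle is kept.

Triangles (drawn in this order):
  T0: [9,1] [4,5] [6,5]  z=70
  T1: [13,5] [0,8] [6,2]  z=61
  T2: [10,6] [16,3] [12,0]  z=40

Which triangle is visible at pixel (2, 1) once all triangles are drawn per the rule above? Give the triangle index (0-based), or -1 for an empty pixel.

T0:
  2·area = 8  (B↔C swapped to make it positive)
  edge (9, 1)→(6, 5): d=(-3,4) inclusive
  edge (6, 5)→(4, 5): d=(-2,0) inclusive
  edge (4, 5)→(9, 1): d=(5,-4) inclusive
    (4,0)@(9, 1): e=[0,8,0] → X  [on edge]
    (5,0)@(11, 1): e=[-8,8,8] → .
    (3,1)@(7, 3): e=[2,4,2] → X
    (4,1)@(9, 3): e=[-6,4,10] → .
    (0,2)@(1, 5): e=[20,0,-12] → .  [on edge]
    (1,2)@(3, 5): e=[12,0,-4] → .  [on edge]
    (2,2)@(5, 5): e=[4,0,4] → X  [on edge]
    (3,2)@(7, 5): e=[-4,0,12] → .  [on edge]
    (4,2)@(9, 5): e=[-12,0,20] → .  [on edge]
    (5,2)@(11, 5): e=[-20,0,28] → .  [on edge]
    (6,2)@(13, 5): e=[-28,0,36] → .  [on edge]
    (7,2)@(15, 5): e=[-36,0,44] → .  [on edge]
    (1,4)@(3, 9): e=[0,-8,16] → .  [on edge]
  covered (3 px):
    . . . . X . . .
    . . . X . . . .
    . . X . . . . .
    . . . . . . . .
    . . . . . . . .
T1:
  2·area = 60
  edge (13, 5)→(0, 8): d=(-13,3) inclusive
  edge (0, 8)→(6, 2): d=(6,-6) inclusive
  edge (6, 2)→(13, 5): d=(7,3) inclusive
    (3,0)@(7, 1): e=[70,0,-10] → .  [on edge]
    (2,1)@(5, 3): e=[50,0,10] → X  [on edge]
    (3,1)@(7, 3): e=[44,12,4] → X
    (4,1)@(9, 3): e=[38,24,-2] → .
    (1,2)@(3, 5): e=[30,0,30] → X  [on edge]
    (4,2)@(9, 5): e=[12,36,12] → X
    (5,2)@(11, 5): e=[6,48,6] → X
    (6,2)@(13, 5): e=[0,60,0] → X  [on edge]
    (7,2)@(15, 5): e=[-6,72,-6] → .
    (0,3)@(1, 7): e=[10,0,50] → X  [on edge]
    (2,3)@(5, 7): e=[-2,24,38] → .
    (3,3)@(7, 7): e=[-8,36,32] → .
  covered (10 px):
    . . . . . . . .
    . . X X . . . .
    . X X X X X X .
    X X . . . . . .
    . . . . . . . .
T2:
  2·area = 30  (B↔C swapped to make it positive)
  edge (10, 6)→(12, 0): d=(2,-6) inclusive
  edge (12, 0)→(16, 3): d=(4,3) inclusive
  edge (16, 3)→(10, 6): d=(-6,3) inclusive
    (6,0)@(13, 1): e=[8,1,21] → X
    (7,0)@(15, 1): e=[20,-5,15] → .
    (5,1)@(11, 3): e=[0,15,15] → X  [on edge]
    (7,1)@(15, 3): e=[24,3,3] → X
    (5,2)@(11, 5): e=[4,23,3] → X
    (6,2)@(13, 5): e=[16,17,-3] → .
    (7,2)@(15, 5): e=[28,11,-9] → .
    (5,3)@(11, 7): e=[8,31,-9] → .
    (4,4)@(9, 9): e=[0,45,-15] → .  [on edge]
  covered (5 px):
    . . . . . . X .
    . . . . . X X X
    . . . . . X . .
    . . . . . . . .
    . . . . . . . .

Z-buffer (winner per pixel, '.' = empty):
  . . . . 0 . 2 .
  . . 1 1 . 2 2 2
  . 1 1 1 1 2 1 .
  1 1 . . . . . .
  . . . . . . . .

Final: 1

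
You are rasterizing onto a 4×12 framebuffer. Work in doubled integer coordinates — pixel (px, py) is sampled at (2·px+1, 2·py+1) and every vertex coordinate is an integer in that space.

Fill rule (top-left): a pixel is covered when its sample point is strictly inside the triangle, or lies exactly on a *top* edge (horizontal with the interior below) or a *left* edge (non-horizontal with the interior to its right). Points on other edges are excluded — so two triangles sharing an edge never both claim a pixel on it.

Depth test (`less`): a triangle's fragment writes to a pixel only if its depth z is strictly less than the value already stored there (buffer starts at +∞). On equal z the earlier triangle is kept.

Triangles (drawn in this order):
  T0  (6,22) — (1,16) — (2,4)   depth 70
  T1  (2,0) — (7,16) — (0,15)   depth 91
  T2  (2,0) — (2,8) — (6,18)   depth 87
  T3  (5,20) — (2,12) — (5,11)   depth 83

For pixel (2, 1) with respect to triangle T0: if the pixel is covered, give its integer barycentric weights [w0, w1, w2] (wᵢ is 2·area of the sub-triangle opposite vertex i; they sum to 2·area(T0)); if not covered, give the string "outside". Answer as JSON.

T0:
  2·area = 66
  edge (6, 22)→(1, 16): d=(-5,-6) top-left  bias=+0
  edge (1, 16)→(2, 4): d=(1,-12) top-left  bias=+0
  edge (2, 4)→(6, 22): d=(4,18) right/bottom  bias=-1
    (1,4)@(3, 9): e=[47,17,2] → █
    (2,4)@(5, 9): e=[59,41,-34] → ·
    (1,5)@(3, 11): e=[37,19,10] → █
    (2,5)@(5, 11): e=[49,43,-26] → ·
    (1,6)@(3, 13): e=[27,21,18] → █
    (2,6)@(5, 13): e=[39,45,-18] → ·
    (1,7)@(3, 15): e=[17,23,26] → █
    (2,7)@(5, 15): e=[29,47,-10] → ·
    (1,8)@(3, 17): e=[7,25,34] → █
    (2,8)@(5, 17): e=[19,49,-2] → ·
    (1,9)@(3, 19): e=[-3,27,42] → ·
    (2,9)@(5, 19): e=[9,51,6] → █
  covered (6 px):
    · · · ·
    · · · ·
    · · · ·
    · · · ·
    · █ · ·
    · █ · ·
    · █ · ·
    · █ · ·
    · █ · ·
    · · █ ·
    · · · ·
    · · · ·
T1:
  2·area = 107
  edge (2, 0)→(7, 16): d=(5,16) right/bottom  bias=-1
  edge (7, 16)→(0, 15): d=(-7,-1) top-left  bias=+0
  edge (0, 15)→(2, 0): d=(2,-15) top-left  bias=+0
    (1,2)@(3, 5): e=[9,73,25] → █
    (2,2)@(5, 5): e=[-23,75,55] → ·
    (1,3)@(3, 7): e=[19,59,29] → █
    (2,3)@(5, 7): e=[-13,61,59] → ·
    (0,4)@(1, 9): e=[61,43,3] → █
    (2,4)@(5, 9): e=[-3,47,63] → ·
    (0,5)@(1, 11): e=[71,29,7] → █
    (2,5)@(5, 11): e=[7,33,67] → █
    (3,5)@(7, 11): e=[-25,35,97] → ·
    (0,6)@(1, 13): e=[81,15,11] → █
    (3,6)@(7, 13): e=[-15,21,101] → ·
    (0,7)@(1, 15): e=[91,1,15] → █
  covered (13 px):
    · · · ·
    · · · ·
    · █ · ·
    · █ · ·
    █ █ · ·
    █ █ █ ·
    █ █ █ ·
    █ █ █ ·
    · · · ·
    · · · ·
    · · · ·
    · · · ·
T2:
  2·area = 32  (B↔C swapped to make it positive)
  edge (2, 0)→(6, 18): d=(4,18) right/bottom  bias=-1
  edge (6, 18)→(2, 8): d=(-4,-10) top-left  bias=+0
  edge (2, 8)→(2, 0): d=(0,-8) top-left  bias=+0
    (1,2)@(3, 5): e=[2,22,8] → █
    (2,2)@(5, 5): e=[-34,42,24] → ·
    (1,3)@(3, 7): e=[10,14,8] → █
    (2,3)@(5, 7): e=[-26,34,24] → ·
    (1,4)@(3, 9): e=[18,6,8] → █
    (2,4)@(5, 9): e=[-18,26,24] → ·
    (1,5)@(3, 11): e=[26,-2,8] → ·
    (2,7)@(5, 15): e=[6,2,24] → █
    (3,7)@(7, 15): e=[-30,22,40] → ·
    (2,8)@(5, 17): e=[14,-6,24] → ·
  covered (4 px):
    · · · ·
    · · · ·
    · █ · ·
    · █ · ·
    · █ · ·
    · · · ·
    · · · ·
    · · █ ·
    · · · ·
    · · · ·
    · · · ·
    · · · ·
T3:
  2·area = 27
  edge (5, 20)→(2, 12): d=(-3,-8) top-left  bias=+0
  edge (2, 12)→(5, 11): d=(3,-1) top-left  bias=+0
  edge (5, 11)→(5, 20): d=(0,9) right/bottom  bias=-1
    (2,0)@(5, 1): e=[57,-30,0] → ·  [on edge]
    (2,1)@(5, 3): e=[51,-24,0] → ·  [on edge]
    (2,2)@(5, 5): e=[45,-18,0] → ·  [on edge]
    (2,3)@(5, 7): e=[39,-12,0] → ·  [on edge]
    (2,4)@(5, 9): e=[33,-6,0] → ·  [on edge]
    (2,5)@(5, 11): e=[27,0,0] → ·  [on edge]
    (1,6)@(3, 13): e=[5,4,18] → █
    (2,6)@(5, 13): e=[21,6,0] → ·  [on edge]
    (1,7)@(3, 15): e=[-1,10,18] → ·
    (2,7)@(5, 15): e=[15,12,0] → ·  [on edge]
    (2,8)@(5, 17): e=[9,18,0] → ·  [on edge]
    (2,9)@(5, 19): e=[3,24,0] → ·  [on edge]
    (2,10)@(5, 21): e=[-3,30,0] → ·  [on edge]
    (2,11)@(5, 23): e=[-9,36,0] → ·  [on edge]
  covered (1 px):
    · · · ·
    · · · ·
    · · · ·
    · · · ·
    · · · ·
    · · · ·
    · █ · ·
    · · · ·
    · · · ·
    · · · ·
    · · · ·
    · · · ·

Result: "outside"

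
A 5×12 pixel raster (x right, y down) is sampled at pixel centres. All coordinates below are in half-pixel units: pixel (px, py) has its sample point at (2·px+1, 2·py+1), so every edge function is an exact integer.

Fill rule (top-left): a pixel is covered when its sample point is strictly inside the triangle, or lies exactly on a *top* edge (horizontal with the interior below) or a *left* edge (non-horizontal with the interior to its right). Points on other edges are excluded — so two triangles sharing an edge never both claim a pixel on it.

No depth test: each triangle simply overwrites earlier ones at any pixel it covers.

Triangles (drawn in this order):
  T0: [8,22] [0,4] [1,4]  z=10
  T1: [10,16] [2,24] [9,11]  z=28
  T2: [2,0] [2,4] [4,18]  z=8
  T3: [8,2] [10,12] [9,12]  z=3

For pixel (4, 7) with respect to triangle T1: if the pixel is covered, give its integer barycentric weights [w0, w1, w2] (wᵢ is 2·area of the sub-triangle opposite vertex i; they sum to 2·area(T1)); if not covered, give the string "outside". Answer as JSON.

T0:
  2·area = 18
  edge (8, 22)→(0, 4): d=(-8,-18) top-left  bias=+0
  edge (0, 4)→(1, 4): d=(1,0) top-left  bias=+0
  edge (1, 4)→(8, 22): d=(7,18) right/bottom  bias=-1
    (0,2)@(1, 5): e=[10,1,7] → #
    (1,2)@(3, 5): e=[46,1,-29] → ·
    (0,3)@(1, 7): e=[-6,3,21] → ·
    (2,7)@(5, 15): e=[2,11,5] → #
    (3,7)@(7, 15): e=[38,11,-31] → ·
    (2,8)@(5, 17): e=[-14,13,19] → ·
  covered (2 px):
    · · · · ·
    · · · · ·
    # · · · ·
    · · · · ·
    · · · · ·
    · · · · ·
    · · · · ·
    · · # · ·
    · · · · ·
    · · · · ·
    · · · · ·
    · · · · ·
T1:
  2·area = 48
  edge (10, 16)→(2, 24): d=(-8,8) right/bottom  bias=-1
  edge (2, 24)→(9, 11): d=(7,-13) top-left  bias=+0
  edge (9, 11)→(10, 16): d=(1,5) right/bottom  bias=-1
    (3,0)@(7, 1): e=[144,-96,0] → ·  [on edge]
    (4,5)@(9, 11): e=[48,0,0] → ·  [on edge]
    (4,6)@(9, 13): e=[32,14,2] → #
    (3,7)@(7, 15): e=[32,2,14] → #
    (3,8)@(7, 17): e=[16,16,16] → #
    (4,8)@(9, 17): e=[0,42,6] → ·  [on edge]
    (2,9)@(5, 19): e=[16,4,28] → #
    (3,9)@(7, 19): e=[0,30,18] → ·  [on edge]
    (2,10)@(5, 21): e=[0,18,30] → ·  [on edge]
    (1,11)@(3, 23): e=[0,6,42] → ·  [on edge]
  covered (5 px):
    · · · · ·
    · · · · ·
    · · · · ·
    · · · · ·
    · · · · ·
    · · · · ·
    · · · · #
    · · · # #
    · · · # ·
    · · # · ·
    · · · · ·
    · · · · ·
T2:
  2·area = 8  (B↔C swapped to make it positive)
  edge (2, 0)→(4, 18): d=(2,18) right/bottom  bias=-1
  edge (4, 18)→(2, 4): d=(-2,-14) top-left  bias=+0
  edge (2, 4)→(2, 0): d=(0,-4) top-left  bias=+0
    (1,4)@(3, 9): e=[0,4,4] → ·  [on edge]
    (1,5)@(3, 11): e=[4,0,4] → #  [on edge]
    (2,5)@(5, 11): e=[-32,28,12] → ·
    (1,6)@(3, 13): e=[8,-4,4] → ·
  covered (1 px):
    · · · · ·
    · · · · ·
    · · · · ·
    · · · · ·
    · · · · ·
    · # · · ·
    · · · · ·
    · · · · ·
    · · · · ·
    · · · · ·
    · · · · ·
    · · · · ·
T3:
  2·area = 10
  edge (8, 2)→(10, 12): d=(2,10) right/bottom  bias=-1
  edge (10, 12)→(9, 12): d=(-1,0) right/bottom  bias=-1
  edge (9, 12)→(8, 2): d=(-1,-10) top-left  bias=+0
    (4,3)@(9, 7): e=[0,5,5] → ·  [on edge]
    (4,4)@(9, 9): e=[4,3,3] → #
    (4,5)@(9, 11): e=[8,1,1] → #
    (4,6)@(9, 13): e=[12,-1,-1] → ·
  covered (2 px):
    · · · · ·
    · · · · ·
    · · · · ·
    · · · · ·
    · · · · #
    · · · · #
    · · · · ·
    · · · · ·
    · · · · ·
    · · · · ·
    · · · · ·
    · · · · ·

Final: [28,4,16]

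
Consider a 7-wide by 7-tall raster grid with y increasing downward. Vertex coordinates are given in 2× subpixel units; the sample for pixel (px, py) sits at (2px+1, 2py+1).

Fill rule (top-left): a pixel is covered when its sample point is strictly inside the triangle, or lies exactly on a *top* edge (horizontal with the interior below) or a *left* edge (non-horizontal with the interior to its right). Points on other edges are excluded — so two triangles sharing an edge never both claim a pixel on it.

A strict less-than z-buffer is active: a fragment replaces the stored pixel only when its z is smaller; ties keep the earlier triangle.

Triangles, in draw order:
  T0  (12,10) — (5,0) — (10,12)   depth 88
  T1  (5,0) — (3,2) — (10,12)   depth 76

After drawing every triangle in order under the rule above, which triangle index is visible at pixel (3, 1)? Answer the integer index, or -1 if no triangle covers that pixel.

T0:
  2·area = 34  (B↔C swapped to make it positive)
  edge (12, 10)→(10, 12): d=(-2,2) right/bottom  bias=-1
  edge (10, 12)→(5, 0): d=(-5,-12) top-left  bias=+0
  edge (5, 0)→(12, 10): d=(7,10) right/bottom  bias=-1
    (3,1)@(7, 3): e=[24,9,1] → #
    (4,1)@(9, 3): e=[20,33,-19] → ·
    (3,2)@(7, 5): e=[20,-1,15] → ·
    (4,3)@(9, 7): e=[12,13,9] → #
    (5,3)@(11, 7): e=[8,37,-11] → ·
    (4,4)@(9, 9): e=[8,3,23] → #
    (5,4)@(11, 9): e=[4,27,3] → #
    (6,4)@(13, 9): e=[0,51,-17] → ·  [on edge]
    (4,5)@(9, 11): e=[4,-7,37] → ·
    (5,5)@(11, 11): e=[0,17,17] → ·  [on edge]
    (4,6)@(9, 13): e=[0,-17,51] → ·  [on edge]
  covered (4 px):
    · · · · · · ·
    · · · # · · ·
    · · · · · · ·
    · · · · # · ·
    · · · · # # ·
    · · · · · · ·
    · · · · · · ·
T1:
  2·area = 34  (B↔C swapped to make it positive)
  edge (5, 0)→(10, 12): d=(5,12) right/bottom  bias=-1
  edge (10, 12)→(3, 2): d=(-7,-10) top-left  bias=+0
  edge (3, 2)→(5, 0): d=(2,-2) top-left  bias=+0
    (2,0)@(5, 1): e=[5,27,2] → #
    (3,0)@(7, 1): e=[-19,47,6] → ·
    (2,1)@(5, 3): e=[15,13,6] → #
    (3,1)@(7, 3): e=[-9,33,10] → ·
    (2,2)@(5, 5): e=[25,-1,10] → ·
    (3,2)@(7, 5): e=[1,19,14] → #
    (4,2)@(9, 5): e=[-23,39,18] → ·
    (3,3)@(7, 7): e=[11,5,18] → #
    (4,3)@(9, 7): e=[-13,25,22] → ·
    (3,4)@(7, 9): e=[21,-9,22] → ·
  covered (4 px):
    · · # · · · ·
    · · # · · · ·
    · · · # · · ·
    · · · # · · ·
    · · · · · · ·
    · · · · · · ·
    · · · · · · ·

Z-buffer (winner per pixel, '.' = empty):
  . . 1 . . . .
  . . 1 0 . . .
  . . . 1 . . .
  . . . 1 0 . .
  . . . . 0 0 .
  . . . . . . .
  . . . . . . .

Result: 0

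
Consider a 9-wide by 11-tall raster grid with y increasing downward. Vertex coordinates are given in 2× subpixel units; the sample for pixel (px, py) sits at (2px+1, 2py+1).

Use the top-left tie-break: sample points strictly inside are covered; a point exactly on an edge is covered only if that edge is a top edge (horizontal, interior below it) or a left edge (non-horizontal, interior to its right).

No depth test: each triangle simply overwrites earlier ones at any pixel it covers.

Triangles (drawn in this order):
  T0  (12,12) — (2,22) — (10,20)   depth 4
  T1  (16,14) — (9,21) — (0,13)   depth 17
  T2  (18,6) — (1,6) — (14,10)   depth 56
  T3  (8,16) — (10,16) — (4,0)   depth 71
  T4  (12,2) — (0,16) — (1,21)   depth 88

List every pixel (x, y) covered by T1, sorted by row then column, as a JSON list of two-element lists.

T0:
  2·area = 60  (B↔C swapped to make it positive)
  edge (12, 12)→(10, 20): d=(-2,8) right/bottom  bias=-1
  edge (10, 20)→(2, 22): d=(-8,2) right/bottom  bias=-1
  edge (2, 22)→(12, 12): d=(10,-10) top-left  bias=+0
    (8,3)@(17, 7): e=[-30,90,0] → ·  [on edge]
    (7,4)@(15, 9): e=[-18,78,0] → ·  [on edge]
    (6,5)@(13, 11): e=[-6,66,0] → ·  [on edge]
    (5,6)@(11, 13): e=[6,54,0] → █  [on edge]
    (6,6)@(13, 13): e=[-10,50,20] → ·
    (4,7)@(9, 15): e=[18,42,0] → █  [on edge]
    (6,7)@(13, 15): e=[-14,34,40] → ·
    (3,8)@(7, 17): e=[30,30,0] → █  [on edge]
    (5,8)@(11, 17): e=[-2,22,40] → ·
    (2,9)@(5, 19): e=[42,18,0] → █  [on edge]
    (5,9)@(11, 19): e=[-6,6,60] → ·
    (1,10)@(3, 21): e=[54,6,0] → █  [on edge]
  covered (10 px):
    · · · · · · · · ·
    · · · · · · · · ·
    · · · · · · · · ·
    · · · · · · · · ·
    · · · · · · · · ·
    · · · · · · · · ·
    · · · · · █ · · ·
    · · · · █ █ · · ·
    · · · █ █ · · · ·
    · · █ █ █ · · · ·
    · █ █ · · · · · ·
T1:
  2·area = 119
  edge (16, 14)→(9, 21): d=(-7,7) right/bottom  bias=-1
  edge (9, 21)→(0, 13): d=(-9,-8) top-left  bias=+0
  edge (0, 13)→(16, 14): d=(16,1) right/bottom  bias=-1
    (8,6)@(17, 13): e=[0,136,-17] → ·  [on edge]
    (1,7)@(3, 15): e=[84,6,29] → █
    (2,7)@(5, 15): e=[70,22,27] → █
    (3,7)@(7, 15): e=[56,38,25] → █
    (4,7)@(9, 15): e=[42,54,23] → █
    (5,7)@(11, 15): e=[28,70,21] → █
    (6,7)@(13, 15): e=[14,86,19] → █
    (7,7)@(15, 15): e=[0,102,17] → ·  [on edge]
    (1,8)@(3, 17): e=[70,-12,61] → ·
    (2,8)@(5, 17): e=[56,4,59] → █
    (6,8)@(13, 17): e=[0,68,51] → ·  [on edge]
    (2,9)@(5, 19): e=[42,-14,91] → ·
    (5,9)@(11, 19): e=[0,34,85] → ·  [on edge]
    (4,10)@(9, 21): e=[0,0,119] → ·  [on edge]
  covered (12 px):
    · · · · · · · · ·
    · · · · · · · · ·
    · · · · · · · · ·
    · · · · · · · · ·
    · · · · · · · · ·
    · · · · · · · · ·
    · · · · · · · · ·
    · █ █ █ █ █ █ · ·
    · · █ █ █ █ · · ·
    · · · █ █ · · · ·
    · · · · · · · · ·
T2:
  2·area = 68  (B↔C swapped to make it positive)
  edge (18, 6)→(14, 10): d=(-4,4) right/bottom  bias=-1
  edge (14, 10)→(1, 6): d=(-13,-4) top-left  bias=+0
  edge (1, 6)→(18, 6): d=(17,0) top-left  bias=+0
    (2,3)@(5, 7): e=[48,3,17] → █
    (3,3)@(7, 7): e=[40,11,17] → █
    (4,3)@(9, 7): e=[32,19,17] → █
    (5,3)@(11, 7): e=[24,27,17] → █
    (6,3)@(13, 7): e=[16,35,17] → █
    (7,3)@(15, 7): e=[8,43,17] → █
    (8,3)@(17, 7): e=[0,51,17] → ·  [on edge]
    (2,4)@(5, 9): e=[40,-23,51] → ·
    (3,4)@(7, 9): e=[32,-15,51] → ·
    (4,4)@(9, 9): e=[24,-7,51] → ·
    (5,4)@(11, 9): e=[16,1,51] → █
    (7,4)@(15, 9): e=[0,17,51] → ·  [on edge]
    (6,5)@(13, 11): e=[0,-17,85] → ·  [on edge]
    (5,6)@(11, 13): e=[0,-51,119] → ·  [on edge]
    (4,7)@(9, 15): e=[0,-85,153] → ·  [on edge]
    (3,8)@(7, 17): e=[0,-119,187] → ·  [on edge]
    (2,9)@(5, 19): e=[0,-153,221] → ·  [on edge]
    (1,10)@(3, 21): e=[0,-187,255] → ·  [on edge]
  covered (8 px):
    · · · · · · · · ·
    · · · · · · · · ·
    · · · · · · · · ·
    · · █ █ █ █ █ █ ·
    · · · · · █ █ · ·
    · · · · · · · · ·
    · · · · · · · · ·
    · · · · · · · · ·
    · · · · · · · · ·
    · · · · · · · · ·
    · · · · · · · · ·
T3:
  2·area = 32  (B↔C swapped to make it positive)
  edge (8, 16)→(4, 0): d=(-4,-16) top-left  bias=+0
  edge (4, 0)→(10, 16): d=(6,16) right/bottom  bias=-1
  edge (10, 16)→(8, 16): d=(-2,0) right/bottom  bias=-1
    (2,1)@(5, 3): e=[4,2,26] → █
    (3,1)@(7, 3): e=[36,-30,26] → ·
    (2,2)@(5, 5): e=[-4,14,22] → ·
    (3,4)@(7, 9): e=[12,6,14] → █
    (4,4)@(9, 9): e=[44,-26,14] → ·
    (3,5)@(7, 11): e=[4,18,10] → █
    (4,5)@(9, 11): e=[36,-14,10] → ·
    (3,6)@(7, 13): e=[-4,30,6] → ·
    (4,7)@(9, 15): e=[20,10,2] → █
    (5,7)@(11, 15): e=[52,-22,2] → ·
    (4,8)@(9, 17): e=[12,22,-2] → ·
  covered (4 px):
    · · · · · · · · ·
    · · █ · · · · · ·
    · · · · · · · · ·
    · · · · · · · · ·
    · · · █ · · · · ·
    · · · █ · · · · ·
    · · · · · · · · ·
    · · · · █ · · · ·
    · · · · · · · · ·
    · · · · · · · · ·
    · · · · · · · · ·
T4:
  2·area = 74  (B↔C swapped to make it positive)
  edge (12, 2)→(1, 21): d=(-11,19) right/bottom  bias=-1
  edge (1, 21)→(0, 16): d=(-1,-5) top-left  bias=+0
  edge (0, 16)→(12, 2): d=(12,-14) top-left  bias=+0
    (4,3)@(9, 7): e=[2,54,18] → █
    (5,3)@(11, 7): e=[-36,64,46] → ·
    (3,4)@(7, 9): e=[18,42,14] → █
    (4,4)@(9, 9): e=[-20,52,42] → ·
    (2,5)@(5, 11): e=[34,30,10] → █
    (3,5)@(7, 11): e=[-4,40,38] → ·
    (1,6)@(3, 13): e=[50,18,6] → █
    (3,6)@(7, 13): e=[-26,38,62] → ·
    (0,7)@(1, 15): e=[66,6,2] → █
    (2,7)@(5, 15): e=[-10,26,58] → ·
    (0,8)@(1, 17): e=[44,4,26] → █
    (2,8)@(5, 17): e=[-32,24,82] → ·
    (0,10)@(1, 21): e=[0,0,74] → ·  [on edge]
  covered (10 px):
    · · · · · · · · ·
    · · · · · · · · ·
    · · · · · · · · ·
    · · · · █ · · · ·
    · · · █ · · · · ·
    · · █ · · · · · ·
    · █ █ · · · · · ·
    █ █ · · · · · · ·
    █ █ · · · · · · ·
    █ · · · · · · · ·
    · · · · · · · · ·

Answer: [[1,7],[2,7],[3,7],[4,7],[5,7],[6,7],[2,8],[3,8],[4,8],[5,8],[3,9],[4,9]]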